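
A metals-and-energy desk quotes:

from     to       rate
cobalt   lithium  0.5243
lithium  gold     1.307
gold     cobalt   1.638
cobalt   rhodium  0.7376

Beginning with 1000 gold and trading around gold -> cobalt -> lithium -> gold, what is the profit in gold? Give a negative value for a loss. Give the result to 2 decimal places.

122.46

1000 gold × 1.638 = 1638 cobalt
1638 cobalt × 0.5243 = 858.8034 lithium
858.8034 lithium × 1.307 = 1122.4560438 gold
Net change: 1122.4560438 − 1000 = 122.4560438 gold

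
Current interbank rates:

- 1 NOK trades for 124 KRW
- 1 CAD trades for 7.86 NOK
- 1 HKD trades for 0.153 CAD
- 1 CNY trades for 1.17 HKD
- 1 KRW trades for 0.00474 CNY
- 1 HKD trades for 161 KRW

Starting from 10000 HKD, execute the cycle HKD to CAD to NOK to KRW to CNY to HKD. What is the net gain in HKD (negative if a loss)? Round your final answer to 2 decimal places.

10000 HKD × 0.153 = 1530 CAD
1530 CAD × 7.86 = 12025.8 NOK
12025.8 NOK × 124 = 1491199.2 KRW
1491199.2 KRW × 0.00474 = 7068.284208 CNY
7068.284208 CNY × 1.17 = 8269.89252336 HKD
Net change: 8269.89252336 − 10000 = -1730.10747664 HKD

-1730.11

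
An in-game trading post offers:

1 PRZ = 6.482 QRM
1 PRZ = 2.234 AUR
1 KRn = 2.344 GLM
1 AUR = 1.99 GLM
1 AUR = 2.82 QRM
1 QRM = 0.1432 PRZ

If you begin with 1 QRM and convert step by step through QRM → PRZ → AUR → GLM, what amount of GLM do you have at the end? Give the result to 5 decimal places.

0.63662

1 QRM × 0.1432 = 0.1432 PRZ
0.1432 PRZ × 2.234 = 0.3199088 AUR
0.3199088 AUR × 1.99 = 0.636618512 GLM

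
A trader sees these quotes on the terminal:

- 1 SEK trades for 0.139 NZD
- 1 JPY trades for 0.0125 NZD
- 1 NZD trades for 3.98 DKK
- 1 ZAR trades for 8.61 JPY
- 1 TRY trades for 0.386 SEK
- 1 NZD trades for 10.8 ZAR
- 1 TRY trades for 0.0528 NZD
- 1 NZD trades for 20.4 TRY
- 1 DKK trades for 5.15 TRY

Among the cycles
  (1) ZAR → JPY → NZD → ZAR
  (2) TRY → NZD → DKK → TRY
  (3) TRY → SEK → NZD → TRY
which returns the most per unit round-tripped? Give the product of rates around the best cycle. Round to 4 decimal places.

1.1624

(1) 8.61 × 0.0125 × 10.8 = 1.16235
(2) 0.0528 × 3.98 × 5.15 = 1.08224
(3) 0.386 × 0.139 × 20.4 = 1.09454
Highest is cycle (1) at 1.1624 (>1, arbitrage).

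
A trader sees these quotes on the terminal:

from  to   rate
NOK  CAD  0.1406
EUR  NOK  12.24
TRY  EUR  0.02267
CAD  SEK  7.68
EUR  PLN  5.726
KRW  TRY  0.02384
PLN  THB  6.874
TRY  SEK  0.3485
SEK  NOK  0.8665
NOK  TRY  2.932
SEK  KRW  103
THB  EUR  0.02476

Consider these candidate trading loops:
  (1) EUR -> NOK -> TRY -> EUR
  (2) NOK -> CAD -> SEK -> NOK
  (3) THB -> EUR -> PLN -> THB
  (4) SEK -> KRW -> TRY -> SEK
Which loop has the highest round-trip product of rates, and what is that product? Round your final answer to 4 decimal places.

0.9746

(1) 12.24 × 2.932 × 0.02267 = 0.81357
(2) 0.1406 × 7.68 × 0.8665 = 0.93565
(3) 0.02476 × 5.726 × 6.874 = 0.97457
(4) 103 × 0.02384 × 0.3485 = 0.85575
Highest is cycle (3) at 0.9746 (≤1, no arbitrage).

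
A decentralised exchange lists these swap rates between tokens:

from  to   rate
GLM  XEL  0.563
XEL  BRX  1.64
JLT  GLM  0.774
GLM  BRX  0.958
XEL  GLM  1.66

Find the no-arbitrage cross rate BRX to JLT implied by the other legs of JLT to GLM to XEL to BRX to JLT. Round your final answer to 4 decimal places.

Known legs of the cycle: 0.774 × 0.563 × 1.64 = 0.71464968
For no arbitrage the full-cycle product must be 1, so the missing rate is 1 / 0.71464968 ≈ 1.399287.

1.3993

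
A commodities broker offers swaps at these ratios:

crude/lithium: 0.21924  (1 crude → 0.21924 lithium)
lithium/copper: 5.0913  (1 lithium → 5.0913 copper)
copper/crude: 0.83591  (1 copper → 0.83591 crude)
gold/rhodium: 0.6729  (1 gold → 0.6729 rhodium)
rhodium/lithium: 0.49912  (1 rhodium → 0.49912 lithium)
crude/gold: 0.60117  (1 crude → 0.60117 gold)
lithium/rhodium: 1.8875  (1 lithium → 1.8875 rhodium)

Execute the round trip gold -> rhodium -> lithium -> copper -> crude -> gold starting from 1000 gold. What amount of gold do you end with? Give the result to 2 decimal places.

1000 gold × 0.6729 = 672.9 rhodium
672.9 rhodium × 0.49912 = 335.857848 lithium
335.857848 lithium × 5.0913 = 1709.9530615224 copper
1709.9530615224 copper × 0.83591 = 1429.366863657189384 crude
1429.366863657189384 crude × 0.60117 = 859.29247742479254197928 gold

859.29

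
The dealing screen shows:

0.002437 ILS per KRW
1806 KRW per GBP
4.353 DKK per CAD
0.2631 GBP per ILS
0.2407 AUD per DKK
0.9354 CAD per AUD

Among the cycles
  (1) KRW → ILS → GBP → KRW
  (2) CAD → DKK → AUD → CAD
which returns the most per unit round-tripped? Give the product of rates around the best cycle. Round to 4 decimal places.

(1) 0.002437 × 0.2631 × 1806 = 1.15796
(2) 4.353 × 0.2407 × 0.9354 = 0.98008
Highest is cycle (1) at 1.1580 (>1, arbitrage).

1.1580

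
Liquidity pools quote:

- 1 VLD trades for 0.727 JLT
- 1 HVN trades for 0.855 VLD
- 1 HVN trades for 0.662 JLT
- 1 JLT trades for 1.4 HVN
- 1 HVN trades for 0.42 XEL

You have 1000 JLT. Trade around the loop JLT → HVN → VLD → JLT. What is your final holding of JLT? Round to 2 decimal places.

870.22

1000 JLT × 1.4 = 1400 HVN
1400 HVN × 0.855 = 1197 VLD
1197 VLD × 0.727 = 870.219 JLT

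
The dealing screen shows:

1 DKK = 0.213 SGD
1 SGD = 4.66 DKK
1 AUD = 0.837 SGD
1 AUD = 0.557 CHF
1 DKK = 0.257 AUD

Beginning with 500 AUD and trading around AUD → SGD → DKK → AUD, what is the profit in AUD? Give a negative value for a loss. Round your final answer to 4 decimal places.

500 AUD × 0.837 = 418.5 SGD
418.5 SGD × 4.66 = 1950.21 DKK
1950.21 DKK × 0.257 = 501.20397 AUD
Net change: 501.20397 − 500 = 1.20397 AUD

1.2040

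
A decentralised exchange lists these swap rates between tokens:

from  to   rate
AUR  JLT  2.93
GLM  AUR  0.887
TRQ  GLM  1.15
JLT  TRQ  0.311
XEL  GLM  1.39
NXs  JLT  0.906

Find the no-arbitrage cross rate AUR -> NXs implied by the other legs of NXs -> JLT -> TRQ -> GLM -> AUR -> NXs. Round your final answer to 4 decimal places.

Known legs of the cycle: 0.906 × 0.311 × 1.15 × 0.887 = 0.2874154083
For no arbitrage the full-cycle product must be 1, so the missing rate is 1 / 0.2874154083 ≈ 3.479285.

3.4793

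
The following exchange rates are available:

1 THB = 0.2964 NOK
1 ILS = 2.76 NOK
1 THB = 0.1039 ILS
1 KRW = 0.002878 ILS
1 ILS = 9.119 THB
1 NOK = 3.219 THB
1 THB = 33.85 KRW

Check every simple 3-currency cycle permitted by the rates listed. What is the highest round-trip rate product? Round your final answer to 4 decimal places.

0.9231

THB→ILS→NOK→THB: 0.1039 × 2.76 × 3.219 = 0.92309
THB→KRW→ILS→THB: 33.85 × 0.002878 × 9.119 = 0.88838
Maximum is THB→ILS→NOK→THB at 0.9231; no arbitrage — every cycle loses value.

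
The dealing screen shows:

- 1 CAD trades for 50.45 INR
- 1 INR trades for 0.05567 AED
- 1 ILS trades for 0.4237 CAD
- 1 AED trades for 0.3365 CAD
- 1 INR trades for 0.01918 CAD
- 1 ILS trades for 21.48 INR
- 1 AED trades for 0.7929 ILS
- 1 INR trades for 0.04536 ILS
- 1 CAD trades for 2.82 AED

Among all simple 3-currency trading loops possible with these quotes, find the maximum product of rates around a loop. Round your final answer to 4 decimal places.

0.9696

INR→ILS→CAD→INR: 0.04536 × 0.4237 × 50.45 = 0.96960
AED→ILS→INR→AED: 0.7929 × 21.48 × 0.05567 = 0.94814
AED→ILS→CAD→AED: 0.7929 × 0.4237 × 2.82 = 0.94738
AED→CAD→INR→AED: 0.3365 × 50.45 × 0.05567 = 0.94508
Maximum is INR→ILS→CAD→INR at 0.9696; no arbitrage — every cycle loses value.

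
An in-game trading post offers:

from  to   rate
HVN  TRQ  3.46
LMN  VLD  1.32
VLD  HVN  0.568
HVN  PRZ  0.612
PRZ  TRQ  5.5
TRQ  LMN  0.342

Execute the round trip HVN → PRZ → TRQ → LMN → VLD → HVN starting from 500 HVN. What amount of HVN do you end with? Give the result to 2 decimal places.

431.55

500 HVN × 0.612 = 306 PRZ
306 PRZ × 5.5 = 1683 TRQ
1683 TRQ × 0.342 = 575.586 LMN
575.586 LMN × 1.32 = 759.77352 VLD
759.77352 VLD × 0.568 = 431.55135936 HVN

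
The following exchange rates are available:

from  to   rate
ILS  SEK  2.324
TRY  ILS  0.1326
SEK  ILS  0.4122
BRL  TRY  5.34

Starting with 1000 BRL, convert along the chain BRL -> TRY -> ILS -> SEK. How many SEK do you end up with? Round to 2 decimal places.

1000 BRL × 5.34 = 5340 TRY
5340 TRY × 0.1326 = 708.084 ILS
708.084 ILS × 2.324 = 1645.587216 SEK

1645.59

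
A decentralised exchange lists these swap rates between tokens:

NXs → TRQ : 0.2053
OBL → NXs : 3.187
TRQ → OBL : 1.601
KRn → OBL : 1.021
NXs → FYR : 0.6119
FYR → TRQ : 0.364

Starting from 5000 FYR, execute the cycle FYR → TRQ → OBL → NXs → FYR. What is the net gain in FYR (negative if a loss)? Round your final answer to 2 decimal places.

682.31

5000 FYR × 0.364 = 1820 TRQ
1820 TRQ × 1.601 = 2913.82 OBL
2913.82 OBL × 3.187 = 9286.34434 NXs
9286.34434 NXs × 0.6119 = 5682.314101646 FYR
Net change: 5682.314101646 − 5000 = 682.314101646 FYR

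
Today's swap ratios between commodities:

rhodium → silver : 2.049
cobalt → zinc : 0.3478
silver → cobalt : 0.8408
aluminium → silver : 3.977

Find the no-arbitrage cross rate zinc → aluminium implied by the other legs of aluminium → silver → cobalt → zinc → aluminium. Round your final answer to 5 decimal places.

Known legs of the cycle: 3.977 × 0.8408 × 0.3478 = 1.16299506448
For no arbitrage the full-cycle product must be 1, so the missing rate is 1 / 1.16299506448 ≈ 0.8598489.

0.85985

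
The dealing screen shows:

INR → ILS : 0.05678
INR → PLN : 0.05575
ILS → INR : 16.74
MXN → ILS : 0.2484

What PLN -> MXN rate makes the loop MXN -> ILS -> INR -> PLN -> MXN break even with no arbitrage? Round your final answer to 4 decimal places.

4.3137

Known legs of the cycle: 0.2484 × 16.74 × 0.05575 = 0.231820542
For no arbitrage the full-cycle product must be 1, so the missing rate is 1 / 0.231820542 ≈ 4.313682.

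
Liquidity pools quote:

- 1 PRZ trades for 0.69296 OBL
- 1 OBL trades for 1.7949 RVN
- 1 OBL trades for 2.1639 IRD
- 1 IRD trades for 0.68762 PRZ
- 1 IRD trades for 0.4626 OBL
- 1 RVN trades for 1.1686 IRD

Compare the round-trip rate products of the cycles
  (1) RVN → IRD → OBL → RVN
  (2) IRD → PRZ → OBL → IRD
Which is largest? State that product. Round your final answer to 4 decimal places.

1.0311

(1) 1.1686 × 0.4626 × 1.7949 = 0.97031
(2) 0.68762 × 0.69296 × 2.1639 = 1.03108
Highest is cycle (2) at 1.0311 (>1, arbitrage).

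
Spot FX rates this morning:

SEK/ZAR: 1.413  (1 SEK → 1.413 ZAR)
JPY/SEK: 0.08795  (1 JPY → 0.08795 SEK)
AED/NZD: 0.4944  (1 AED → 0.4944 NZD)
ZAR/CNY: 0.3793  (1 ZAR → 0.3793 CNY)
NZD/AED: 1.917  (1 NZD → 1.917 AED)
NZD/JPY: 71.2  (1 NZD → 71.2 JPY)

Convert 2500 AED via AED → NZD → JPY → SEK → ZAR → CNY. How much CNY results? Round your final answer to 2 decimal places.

2500 AED × 0.4944 = 1236 NZD
1236 NZD × 71.2 = 88003.2 JPY
88003.2 JPY × 0.08795 = 7739.88144 SEK
7739.88144 SEK × 1.413 = 10936.45247472 ZAR
10936.45247472 ZAR × 0.3793 = 4148.196423661296 CNY

4148.20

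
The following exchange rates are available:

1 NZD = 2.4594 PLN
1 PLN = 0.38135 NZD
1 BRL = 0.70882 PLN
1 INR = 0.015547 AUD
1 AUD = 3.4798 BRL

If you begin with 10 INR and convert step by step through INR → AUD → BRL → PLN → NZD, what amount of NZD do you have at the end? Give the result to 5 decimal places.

0.14624

10 INR × 0.015547 = 0.15547 AUD
0.15547 AUD × 3.4798 = 0.541004506 BRL
0.541004506 BRL × 0.70882 = 0.38347481394292 PLN
0.38347481394292 PLN × 0.38135 = 0.146238120297132542 NZD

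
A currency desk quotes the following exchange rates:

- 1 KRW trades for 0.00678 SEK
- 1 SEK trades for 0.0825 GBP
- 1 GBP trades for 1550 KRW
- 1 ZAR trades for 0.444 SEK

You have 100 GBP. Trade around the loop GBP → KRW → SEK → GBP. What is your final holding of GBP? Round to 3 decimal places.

100 GBP × 1550 = 155000 KRW
155000 KRW × 0.00678 = 1050.9 SEK
1050.9 SEK × 0.0825 = 86.69925 GBP

86.699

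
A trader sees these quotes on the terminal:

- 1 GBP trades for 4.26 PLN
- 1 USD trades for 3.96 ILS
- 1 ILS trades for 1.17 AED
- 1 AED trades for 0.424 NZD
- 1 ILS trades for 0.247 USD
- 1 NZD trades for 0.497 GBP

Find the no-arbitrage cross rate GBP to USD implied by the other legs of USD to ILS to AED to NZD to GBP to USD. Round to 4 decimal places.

1.0242

Known legs of the cycle: 3.96 × 1.17 × 0.424 × 0.497 = 0.9763449696
For no arbitrage the full-cycle product must be 1, so the missing rate is 1 / 0.9763449696 ≈ 1.024228.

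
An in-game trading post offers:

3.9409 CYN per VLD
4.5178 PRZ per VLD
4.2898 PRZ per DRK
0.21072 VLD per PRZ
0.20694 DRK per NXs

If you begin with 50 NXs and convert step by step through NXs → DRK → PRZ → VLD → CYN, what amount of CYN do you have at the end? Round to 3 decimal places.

50 NXs × 0.20694 = 10.347 DRK
10.347 DRK × 4.2898 = 44.3865606 PRZ
44.3865606 PRZ × 0.21072 = 9.353136049632 VLD
9.353136049632 VLD × 3.9409 = 36.8597738579947488 CYN

36.860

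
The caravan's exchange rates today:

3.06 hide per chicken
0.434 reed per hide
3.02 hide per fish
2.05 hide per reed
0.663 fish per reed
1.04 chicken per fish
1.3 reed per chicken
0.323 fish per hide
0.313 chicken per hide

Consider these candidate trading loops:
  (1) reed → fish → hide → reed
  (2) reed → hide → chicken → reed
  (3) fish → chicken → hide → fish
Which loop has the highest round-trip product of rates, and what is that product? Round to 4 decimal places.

1.0279

(1) 0.663 × 3.02 × 0.434 = 0.86898
(2) 2.05 × 0.313 × 1.3 = 0.83415
(3) 1.04 × 3.06 × 0.323 = 1.02792
Highest is cycle (3) at 1.0279 (>1, arbitrage).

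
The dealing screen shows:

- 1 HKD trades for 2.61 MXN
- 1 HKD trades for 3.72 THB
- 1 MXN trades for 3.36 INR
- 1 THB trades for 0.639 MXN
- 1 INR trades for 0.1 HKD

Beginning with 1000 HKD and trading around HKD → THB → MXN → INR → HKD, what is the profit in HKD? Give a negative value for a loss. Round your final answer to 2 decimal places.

-201.30

1000 HKD × 3.72 = 3720 THB
3720 THB × 0.639 = 2377.08 MXN
2377.08 MXN × 3.36 = 7986.9888 INR
7986.9888 INR × 0.1 = 798.69888 HKD
Net change: 798.69888 − 1000 = -201.30112 HKD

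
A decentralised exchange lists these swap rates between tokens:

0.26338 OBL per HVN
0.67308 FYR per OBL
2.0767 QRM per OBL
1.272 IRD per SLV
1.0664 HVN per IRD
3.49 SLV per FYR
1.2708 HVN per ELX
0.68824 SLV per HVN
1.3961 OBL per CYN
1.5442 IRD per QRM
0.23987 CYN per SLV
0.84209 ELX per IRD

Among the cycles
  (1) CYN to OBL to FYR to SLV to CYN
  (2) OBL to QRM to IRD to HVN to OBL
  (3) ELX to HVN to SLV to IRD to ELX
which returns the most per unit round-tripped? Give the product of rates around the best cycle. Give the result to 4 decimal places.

0.9368

(1) 1.3961 × 0.67308 × 3.49 × 0.23987 = 0.78666
(2) 2.0767 × 1.5442 × 1.0664 × 0.26338 = 0.90070
(3) 1.2708 × 0.68824 × 1.272 × 0.84209 = 0.93683
Highest is cycle (3) at 0.9368 (≤1, no arbitrage).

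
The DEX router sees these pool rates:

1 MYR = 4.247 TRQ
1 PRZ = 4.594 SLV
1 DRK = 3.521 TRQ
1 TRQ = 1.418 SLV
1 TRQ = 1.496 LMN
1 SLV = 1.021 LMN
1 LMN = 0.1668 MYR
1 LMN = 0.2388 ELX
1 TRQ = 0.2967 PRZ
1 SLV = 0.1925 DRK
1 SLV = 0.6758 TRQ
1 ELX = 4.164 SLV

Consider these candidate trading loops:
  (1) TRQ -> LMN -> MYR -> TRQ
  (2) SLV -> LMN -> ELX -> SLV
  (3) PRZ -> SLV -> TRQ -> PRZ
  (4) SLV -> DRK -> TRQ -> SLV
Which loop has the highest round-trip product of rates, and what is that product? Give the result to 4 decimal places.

1.0598

(1) 1.496 × 0.1668 × 4.247 = 1.05977
(2) 1.021 × 0.2388 × 4.164 = 1.01524
(3) 4.594 × 0.6758 × 0.2967 = 0.92114
(4) 0.1925 × 3.521 × 1.418 = 0.96111
Highest is cycle (1) at 1.0598 (>1, arbitrage).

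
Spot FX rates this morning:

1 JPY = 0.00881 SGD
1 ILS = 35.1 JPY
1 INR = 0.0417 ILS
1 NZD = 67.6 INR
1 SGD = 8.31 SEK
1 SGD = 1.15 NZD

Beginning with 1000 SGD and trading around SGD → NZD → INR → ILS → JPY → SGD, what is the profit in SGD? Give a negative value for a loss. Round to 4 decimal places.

1000 SGD × 1.15 = 1150 NZD
1150 NZD × 67.6 = 77740 INR
77740 INR × 0.0417 = 3241.758 ILS
3241.758 ILS × 35.1 = 113785.7058 JPY
113785.7058 JPY × 0.00881 = 1002.452068098 SGD
Net change: 1002.452068098 − 1000 = 2.452068098 SGD

2.4521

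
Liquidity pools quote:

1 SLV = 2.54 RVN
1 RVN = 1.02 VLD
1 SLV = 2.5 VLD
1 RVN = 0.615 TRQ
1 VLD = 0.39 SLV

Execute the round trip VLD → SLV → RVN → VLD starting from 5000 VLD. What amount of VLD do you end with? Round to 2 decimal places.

5000 VLD × 0.39 = 1950 SLV
1950 SLV × 2.54 = 4953 RVN
4953 RVN × 1.02 = 5052.06 VLD

5052.06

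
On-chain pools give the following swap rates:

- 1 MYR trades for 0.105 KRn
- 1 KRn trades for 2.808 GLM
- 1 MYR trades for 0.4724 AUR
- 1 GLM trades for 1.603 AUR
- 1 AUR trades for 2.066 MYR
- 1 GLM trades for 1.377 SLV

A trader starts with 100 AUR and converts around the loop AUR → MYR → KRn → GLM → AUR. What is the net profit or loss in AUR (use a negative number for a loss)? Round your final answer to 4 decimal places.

100 AUR × 2.066 = 206.6 MYR
206.6 MYR × 0.105 = 21.693 KRn
21.693 KRn × 2.808 = 60.913944 GLM
60.913944 GLM × 1.603 = 97.645052232 AUR
Net change: 97.645052232 − 100 = -2.354947768 AUR

-2.3549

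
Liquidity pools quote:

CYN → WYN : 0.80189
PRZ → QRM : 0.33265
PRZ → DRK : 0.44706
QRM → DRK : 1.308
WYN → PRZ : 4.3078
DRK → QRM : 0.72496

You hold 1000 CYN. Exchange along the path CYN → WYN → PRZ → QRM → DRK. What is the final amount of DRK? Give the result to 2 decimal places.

1503.02

1000 CYN × 0.80189 = 801.89 WYN
801.89 WYN × 4.3078 = 3454.381742 PRZ
3454.381742 PRZ × 0.33265 = 1149.1000864763 QRM
1149.1000864763 QRM × 1.308 = 1503.0229131110004 DRK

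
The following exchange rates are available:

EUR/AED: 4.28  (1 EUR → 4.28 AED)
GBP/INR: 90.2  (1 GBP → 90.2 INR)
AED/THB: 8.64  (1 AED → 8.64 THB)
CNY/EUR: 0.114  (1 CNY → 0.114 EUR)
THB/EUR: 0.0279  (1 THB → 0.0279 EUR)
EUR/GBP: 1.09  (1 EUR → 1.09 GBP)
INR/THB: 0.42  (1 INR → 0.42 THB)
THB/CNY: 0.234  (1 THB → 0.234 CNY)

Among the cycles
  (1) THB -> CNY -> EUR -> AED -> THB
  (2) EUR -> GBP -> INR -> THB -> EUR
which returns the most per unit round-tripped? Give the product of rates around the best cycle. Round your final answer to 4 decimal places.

1.1521

(1) 0.234 × 0.114 × 4.28 × 8.64 = 0.98646
(2) 1.09 × 90.2 × 0.42 × 0.0279 = 1.15209
Highest is cycle (2) at 1.1521 (>1, arbitrage).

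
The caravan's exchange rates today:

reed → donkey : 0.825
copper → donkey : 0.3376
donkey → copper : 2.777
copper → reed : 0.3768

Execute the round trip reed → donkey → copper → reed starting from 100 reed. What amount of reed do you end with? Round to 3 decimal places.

100 reed × 0.825 = 82.5 donkey
82.5 donkey × 2.777 = 229.1025 copper
229.1025 copper × 0.3768 = 86.325822 reed

86.326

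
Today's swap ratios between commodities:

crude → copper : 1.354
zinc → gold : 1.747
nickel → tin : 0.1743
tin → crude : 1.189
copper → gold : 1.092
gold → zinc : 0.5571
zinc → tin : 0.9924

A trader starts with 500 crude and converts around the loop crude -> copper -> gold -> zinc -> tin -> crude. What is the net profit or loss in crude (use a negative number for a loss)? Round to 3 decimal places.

-14.026

500 crude × 1.354 = 677 copper
677 copper × 1.092 = 739.284 gold
739.284 gold × 0.5571 = 411.8551164 zinc
411.8551164 zinc × 0.9924 = 408.72501751536 tin
408.72501751536 tin × 1.189 = 485.97404582576304 crude
Net change: 485.97404582576304 − 500 = -14.02595417423696 crude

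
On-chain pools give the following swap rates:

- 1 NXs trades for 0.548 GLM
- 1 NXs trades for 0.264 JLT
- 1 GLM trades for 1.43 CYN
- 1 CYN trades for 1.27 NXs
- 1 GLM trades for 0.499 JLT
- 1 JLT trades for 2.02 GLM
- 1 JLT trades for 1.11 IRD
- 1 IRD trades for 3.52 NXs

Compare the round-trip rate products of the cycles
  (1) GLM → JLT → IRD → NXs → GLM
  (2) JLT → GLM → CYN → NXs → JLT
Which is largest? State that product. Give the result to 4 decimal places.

1.0684

(1) 0.499 × 1.11 × 3.52 × 0.548 = 1.06843
(2) 2.02 × 1.43 × 1.27 × 0.264 = 0.96849
Highest is cycle (1) at 1.0684 (>1, arbitrage).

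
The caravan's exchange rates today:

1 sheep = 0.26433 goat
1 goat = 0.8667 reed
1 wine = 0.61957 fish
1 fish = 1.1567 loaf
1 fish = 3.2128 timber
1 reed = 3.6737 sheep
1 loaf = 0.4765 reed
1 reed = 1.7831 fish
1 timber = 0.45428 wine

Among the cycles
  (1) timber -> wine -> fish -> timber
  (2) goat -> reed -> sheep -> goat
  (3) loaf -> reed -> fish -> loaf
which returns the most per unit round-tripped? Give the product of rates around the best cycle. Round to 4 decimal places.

(1) 0.45428 × 0.61957 × 3.2128 = 0.90427
(2) 0.8667 × 3.6737 × 0.26433 = 0.84163
(3) 0.4765 × 1.7831 × 1.1567 = 0.98279
Highest is cycle (3) at 0.9828 (≤1, no arbitrage).

0.9828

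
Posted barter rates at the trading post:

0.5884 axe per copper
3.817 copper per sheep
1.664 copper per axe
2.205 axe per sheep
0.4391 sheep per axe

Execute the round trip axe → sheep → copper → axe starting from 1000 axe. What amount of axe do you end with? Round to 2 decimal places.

1000 axe × 0.4391 = 439.1 sheep
439.1 sheep × 3.817 = 1676.0447 copper
1676.0447 copper × 0.5884 = 986.18470148 axe

986.18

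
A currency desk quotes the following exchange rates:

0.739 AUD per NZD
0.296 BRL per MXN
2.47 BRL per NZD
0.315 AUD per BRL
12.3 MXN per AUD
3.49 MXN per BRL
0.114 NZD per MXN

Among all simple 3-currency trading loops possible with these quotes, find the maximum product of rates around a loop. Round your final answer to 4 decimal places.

MXN→BRL→AUD→MXN: 0.296 × 0.315 × 12.3 = 1.14685
MXN→NZD→AUD→MXN: 0.114 × 0.739 × 12.3 = 1.03623
MXN→NZD→BRL→MXN: 0.114 × 2.47 × 3.49 = 0.98271
Maximum is MXN→BRL→AUD→MXN at 1.1469; arbitrage exists.

1.1469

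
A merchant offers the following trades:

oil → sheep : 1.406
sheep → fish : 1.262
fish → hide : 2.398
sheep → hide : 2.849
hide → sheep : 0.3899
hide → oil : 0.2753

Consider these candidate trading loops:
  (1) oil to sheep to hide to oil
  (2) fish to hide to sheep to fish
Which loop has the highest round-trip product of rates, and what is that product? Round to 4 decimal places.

1.1799

(1) 1.406 × 2.849 × 0.2753 = 1.10277
(2) 2.398 × 0.3899 × 1.262 = 1.17995
Highest is cycle (2) at 1.1799 (>1, arbitrage).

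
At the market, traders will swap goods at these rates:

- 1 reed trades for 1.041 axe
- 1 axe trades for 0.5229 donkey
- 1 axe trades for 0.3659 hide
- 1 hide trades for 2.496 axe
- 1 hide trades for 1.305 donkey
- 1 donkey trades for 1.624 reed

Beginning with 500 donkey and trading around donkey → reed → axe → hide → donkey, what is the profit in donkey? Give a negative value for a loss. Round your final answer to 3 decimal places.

500 donkey × 1.624 = 812 reed
812 reed × 1.041 = 845.292 axe
845.292 axe × 0.3659 = 309.2923428 hide
309.2923428 hide × 1.305 = 403.626507354 donkey
Net change: 403.626507354 − 500 = -96.373492646 donkey

-96.373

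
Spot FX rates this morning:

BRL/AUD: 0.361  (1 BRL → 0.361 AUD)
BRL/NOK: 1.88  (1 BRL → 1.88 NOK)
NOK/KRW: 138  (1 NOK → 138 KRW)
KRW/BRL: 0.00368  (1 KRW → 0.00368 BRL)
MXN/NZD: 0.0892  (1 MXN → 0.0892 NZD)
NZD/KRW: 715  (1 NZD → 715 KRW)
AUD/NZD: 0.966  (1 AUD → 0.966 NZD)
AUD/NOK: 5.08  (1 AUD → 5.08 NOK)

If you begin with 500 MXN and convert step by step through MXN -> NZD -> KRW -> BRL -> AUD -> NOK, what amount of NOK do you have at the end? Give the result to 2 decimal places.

500 MXN × 0.0892 = 44.6 NZD
44.6 NZD × 715 = 31889 KRW
31889 KRW × 0.00368 = 117.35152 BRL
117.35152 BRL × 0.361 = 42.36389872 AUD
42.36389872 AUD × 5.08 = 215.2086054976 NOK

215.21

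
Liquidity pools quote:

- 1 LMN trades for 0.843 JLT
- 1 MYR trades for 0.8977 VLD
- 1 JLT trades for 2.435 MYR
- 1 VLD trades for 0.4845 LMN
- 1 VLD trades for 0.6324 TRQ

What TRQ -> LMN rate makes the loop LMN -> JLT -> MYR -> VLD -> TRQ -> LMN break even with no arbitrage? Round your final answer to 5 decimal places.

Known legs of the cycle: 0.843 × 2.435 × 0.8977 × 0.6324 = 1.1653318773234
For no arbitrage the full-cycle product must be 1, so the missing rate is 1 / 1.1653318773234 ≈ 0.8581246.

0.85812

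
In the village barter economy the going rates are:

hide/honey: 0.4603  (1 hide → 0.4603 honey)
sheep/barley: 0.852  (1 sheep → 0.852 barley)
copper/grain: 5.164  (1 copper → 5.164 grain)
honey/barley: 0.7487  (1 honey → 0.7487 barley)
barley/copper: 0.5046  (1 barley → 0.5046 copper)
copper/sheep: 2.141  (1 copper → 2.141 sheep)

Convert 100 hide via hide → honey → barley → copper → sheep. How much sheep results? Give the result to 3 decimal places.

37.232

100 hide × 0.4603 = 46.03 honey
46.03 honey × 0.7487 = 34.462661 barley
34.462661 barley × 0.5046 = 17.3898587406 copper
17.3898587406 copper × 2.141 = 37.2316875636246 sheep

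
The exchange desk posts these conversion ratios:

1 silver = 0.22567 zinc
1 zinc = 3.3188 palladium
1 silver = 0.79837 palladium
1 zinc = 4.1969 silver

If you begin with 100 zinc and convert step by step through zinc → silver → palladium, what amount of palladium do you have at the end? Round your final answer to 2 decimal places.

100 zinc × 4.1969 = 419.69 silver
419.69 silver × 0.79837 = 335.0679053 palladium

335.07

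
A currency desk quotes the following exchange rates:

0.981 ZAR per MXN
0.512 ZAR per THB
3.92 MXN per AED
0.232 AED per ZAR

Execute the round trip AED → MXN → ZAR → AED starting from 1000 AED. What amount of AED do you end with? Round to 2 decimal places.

892.16

1000 AED × 3.92 = 3920 MXN
3920 MXN × 0.981 = 3845.52 ZAR
3845.52 ZAR × 0.232 = 892.16064 AED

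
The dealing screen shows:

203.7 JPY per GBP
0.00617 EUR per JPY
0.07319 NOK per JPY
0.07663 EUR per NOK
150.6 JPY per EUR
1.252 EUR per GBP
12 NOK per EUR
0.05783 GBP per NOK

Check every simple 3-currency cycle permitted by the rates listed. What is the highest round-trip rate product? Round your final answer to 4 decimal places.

EUR→NOK→GBP→EUR: 12 × 0.05783 × 1.252 = 0.86884
JPY→NOK→GBP→JPY: 0.07319 × 0.05783 × 203.7 = 0.86218
JPY→NOK→EUR→JPY: 0.07319 × 0.07663 × 150.6 = 0.84465
Maximum is EUR→NOK→GBP→EUR at 0.8688; no arbitrage — every cycle loses value.

0.8688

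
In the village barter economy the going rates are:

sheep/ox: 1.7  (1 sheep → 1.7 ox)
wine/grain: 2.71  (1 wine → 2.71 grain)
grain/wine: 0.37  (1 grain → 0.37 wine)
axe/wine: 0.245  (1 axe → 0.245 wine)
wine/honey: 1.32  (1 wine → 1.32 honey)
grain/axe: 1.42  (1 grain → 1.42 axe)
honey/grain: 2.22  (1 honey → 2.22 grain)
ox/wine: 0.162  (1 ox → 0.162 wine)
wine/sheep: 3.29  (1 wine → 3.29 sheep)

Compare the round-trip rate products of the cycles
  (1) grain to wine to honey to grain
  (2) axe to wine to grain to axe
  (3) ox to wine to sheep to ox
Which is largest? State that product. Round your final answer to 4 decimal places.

1.0842

(1) 0.37 × 1.32 × 2.22 = 1.08425
(2) 0.245 × 2.71 × 1.42 = 0.94281
(3) 0.162 × 3.29 × 1.7 = 0.90607
Highest is cycle (1) at 1.0842 (>1, arbitrage).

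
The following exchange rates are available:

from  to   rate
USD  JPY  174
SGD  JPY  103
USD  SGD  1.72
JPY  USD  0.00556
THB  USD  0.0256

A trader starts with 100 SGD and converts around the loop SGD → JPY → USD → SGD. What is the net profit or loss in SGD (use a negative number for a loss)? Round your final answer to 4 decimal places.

100 SGD × 103 = 10300 JPY
10300 JPY × 0.00556 = 57.268 USD
57.268 USD × 1.72 = 98.50096 SGD
Net change: 98.50096 − 100 = -1.49904 SGD

-1.4990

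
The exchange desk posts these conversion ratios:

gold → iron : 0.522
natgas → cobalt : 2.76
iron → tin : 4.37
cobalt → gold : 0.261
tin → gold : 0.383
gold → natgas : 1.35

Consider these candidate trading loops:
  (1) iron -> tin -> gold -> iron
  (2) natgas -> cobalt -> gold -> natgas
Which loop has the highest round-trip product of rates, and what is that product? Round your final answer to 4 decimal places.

0.9725

(1) 4.37 × 0.383 × 0.522 = 0.87368
(2) 2.76 × 0.261 × 1.35 = 0.97249
Highest is cycle (2) at 0.9725 (≤1, no arbitrage).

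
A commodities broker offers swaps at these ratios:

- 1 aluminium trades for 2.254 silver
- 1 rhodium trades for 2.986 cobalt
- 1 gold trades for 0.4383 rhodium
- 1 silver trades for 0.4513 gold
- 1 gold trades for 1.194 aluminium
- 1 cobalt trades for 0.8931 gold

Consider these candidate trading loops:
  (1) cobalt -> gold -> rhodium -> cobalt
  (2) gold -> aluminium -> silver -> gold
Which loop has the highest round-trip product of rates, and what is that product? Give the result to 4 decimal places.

1.2146

(1) 0.8931 × 0.4383 × 2.986 = 1.16886
(2) 1.194 × 2.254 × 0.4513 = 1.21457
Highest is cycle (2) at 1.2146 (>1, arbitrage).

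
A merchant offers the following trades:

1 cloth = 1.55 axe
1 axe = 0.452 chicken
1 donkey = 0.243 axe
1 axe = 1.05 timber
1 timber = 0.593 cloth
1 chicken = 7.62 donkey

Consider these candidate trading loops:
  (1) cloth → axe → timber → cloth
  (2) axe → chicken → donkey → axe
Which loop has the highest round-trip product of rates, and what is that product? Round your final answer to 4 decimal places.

0.9651

(1) 1.55 × 1.05 × 0.593 = 0.96511
(2) 0.452 × 7.62 × 0.243 = 0.83695
Highest is cycle (1) at 0.9651 (≤1, no arbitrage).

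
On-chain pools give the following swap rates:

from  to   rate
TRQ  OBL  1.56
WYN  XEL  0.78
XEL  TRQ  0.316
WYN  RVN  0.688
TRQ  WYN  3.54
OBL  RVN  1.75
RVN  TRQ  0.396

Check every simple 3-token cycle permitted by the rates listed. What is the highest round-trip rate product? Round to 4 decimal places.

RVN→TRQ→OBL→RVN: 0.396 × 1.56 × 1.75 = 1.08108
RVN→TRQ→WYN→RVN: 0.396 × 3.54 × 0.688 = 0.96447
XEL→TRQ→WYN→XEL: 0.316 × 3.54 × 0.78 = 0.87254
Maximum is RVN→TRQ→OBL→RVN at 1.0811; arbitrage exists.

1.0811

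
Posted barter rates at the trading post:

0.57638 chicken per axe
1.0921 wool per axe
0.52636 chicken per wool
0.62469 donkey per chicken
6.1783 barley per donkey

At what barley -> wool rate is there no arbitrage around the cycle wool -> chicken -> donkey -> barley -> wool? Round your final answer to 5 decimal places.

Known legs of the cycle: 0.52636 × 0.62469 × 6.1783 = 2.03149811940372
For no arbitrage the full-cycle product must be 1, so the missing rate is 1 / 2.03149811940372 ≈ 0.4922476.

0.49225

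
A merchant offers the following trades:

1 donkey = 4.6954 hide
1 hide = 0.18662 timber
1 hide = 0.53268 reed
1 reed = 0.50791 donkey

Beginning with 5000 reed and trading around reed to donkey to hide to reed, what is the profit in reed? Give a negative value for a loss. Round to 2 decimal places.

5000 reed × 0.50791 = 2539.55 donkey
2539.55 donkey × 4.6954 = 11924.20307 hide
11924.20307 hide × 0.53268 = 6351.7844913276 reed
Net change: 6351.7844913276 − 5000 = 1351.7844913276 reed

1351.78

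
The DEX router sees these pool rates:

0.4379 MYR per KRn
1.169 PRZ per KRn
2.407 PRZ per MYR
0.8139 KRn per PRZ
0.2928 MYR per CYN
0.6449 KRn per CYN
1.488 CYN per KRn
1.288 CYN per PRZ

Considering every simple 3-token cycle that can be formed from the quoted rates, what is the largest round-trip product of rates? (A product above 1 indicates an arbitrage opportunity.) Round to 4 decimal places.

0.9710

PRZ→CYN→KRn→PRZ: 1.288 × 0.6449 × 1.169 = 0.97101
PRZ→CYN→MYR→PRZ: 1.288 × 0.2928 × 2.407 = 0.90774
PRZ→KRn→MYR→PRZ: 0.8139 × 0.4379 × 2.407 = 0.85787
Maximum is PRZ→CYN→KRn→PRZ at 0.9710; no arbitrage — every cycle loses value.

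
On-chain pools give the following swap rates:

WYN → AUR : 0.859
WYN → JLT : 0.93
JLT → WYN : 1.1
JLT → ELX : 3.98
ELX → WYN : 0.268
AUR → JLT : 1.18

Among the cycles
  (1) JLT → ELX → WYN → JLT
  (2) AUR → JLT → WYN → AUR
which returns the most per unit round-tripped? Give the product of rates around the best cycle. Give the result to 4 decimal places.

1.1150

(1) 3.98 × 0.268 × 0.93 = 0.99198
(2) 1.18 × 1.1 × 0.859 = 1.11498
Highest is cycle (2) at 1.1150 (>1, arbitrage).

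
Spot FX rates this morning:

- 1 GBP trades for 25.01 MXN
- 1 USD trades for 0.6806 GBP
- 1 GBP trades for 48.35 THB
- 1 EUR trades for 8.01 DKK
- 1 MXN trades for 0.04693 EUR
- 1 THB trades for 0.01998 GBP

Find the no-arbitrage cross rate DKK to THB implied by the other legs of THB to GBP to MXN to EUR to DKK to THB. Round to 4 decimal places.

Known legs of the cycle: 0.01998 × 25.01 × 0.04693 × 8.01 = 0.18784180202814
For no arbitrage the full-cycle product must be 1, so the missing rate is 1 / 0.18784180202814 ≈ 5.323629.

5.3236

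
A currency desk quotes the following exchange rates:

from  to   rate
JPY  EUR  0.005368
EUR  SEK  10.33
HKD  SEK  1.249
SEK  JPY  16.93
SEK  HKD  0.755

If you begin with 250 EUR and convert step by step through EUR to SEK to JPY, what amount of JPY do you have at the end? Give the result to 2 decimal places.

43721.73

250 EUR × 10.33 = 2582.5 SEK
2582.5 SEK × 16.93 = 43721.725 JPY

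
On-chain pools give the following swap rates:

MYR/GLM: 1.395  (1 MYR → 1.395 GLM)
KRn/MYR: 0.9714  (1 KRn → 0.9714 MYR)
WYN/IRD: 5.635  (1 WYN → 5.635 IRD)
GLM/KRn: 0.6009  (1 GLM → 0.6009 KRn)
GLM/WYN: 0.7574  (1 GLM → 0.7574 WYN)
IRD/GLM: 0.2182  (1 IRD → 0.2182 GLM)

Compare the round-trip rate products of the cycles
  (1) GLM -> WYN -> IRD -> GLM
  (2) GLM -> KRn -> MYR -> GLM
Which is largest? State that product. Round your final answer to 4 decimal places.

0.9313

(1) 0.7574 × 5.635 × 0.2182 = 0.93127
(2) 0.6009 × 0.9714 × 1.395 = 0.81428
Highest is cycle (1) at 0.9313 (≤1, no arbitrage).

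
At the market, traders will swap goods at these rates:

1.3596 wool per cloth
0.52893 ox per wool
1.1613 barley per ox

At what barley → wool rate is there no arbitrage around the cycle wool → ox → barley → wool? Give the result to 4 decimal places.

1.6280

Known legs of the cycle: 0.52893 × 1.1613 = 0.614246409
For no arbitrage the full-cycle product must be 1, so the missing rate is 1 / 0.614246409 ≈ 1.628011.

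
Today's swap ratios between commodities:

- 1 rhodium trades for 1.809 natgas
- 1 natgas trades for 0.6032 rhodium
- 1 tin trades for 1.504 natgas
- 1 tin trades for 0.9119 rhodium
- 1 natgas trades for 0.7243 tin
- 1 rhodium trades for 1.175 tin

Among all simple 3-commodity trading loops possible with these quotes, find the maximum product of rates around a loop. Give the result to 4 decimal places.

rhodium→natgas→tin→rhodium: 1.809 × 0.7243 × 0.9119 = 1.19482
rhodium→tin→natgas→rhodium: 1.175 × 1.504 × 0.6032 = 1.06598
Maximum is rhodium→natgas→tin→rhodium at 1.1948; arbitrage exists.

1.1948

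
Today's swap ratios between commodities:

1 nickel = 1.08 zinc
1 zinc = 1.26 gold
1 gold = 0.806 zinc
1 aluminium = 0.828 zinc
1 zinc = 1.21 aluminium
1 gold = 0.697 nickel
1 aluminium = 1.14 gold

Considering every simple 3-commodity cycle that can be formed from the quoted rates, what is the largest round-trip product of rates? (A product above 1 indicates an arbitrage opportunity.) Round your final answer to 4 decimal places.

aluminium→gold→zinc→aluminium: 1.14 × 0.806 × 1.21 = 1.11180
nickel→zinc→gold→nickel: 1.08 × 1.26 × 0.697 = 0.94848
Maximum is aluminium→gold→zinc→aluminium at 1.1118; arbitrage exists.

1.1118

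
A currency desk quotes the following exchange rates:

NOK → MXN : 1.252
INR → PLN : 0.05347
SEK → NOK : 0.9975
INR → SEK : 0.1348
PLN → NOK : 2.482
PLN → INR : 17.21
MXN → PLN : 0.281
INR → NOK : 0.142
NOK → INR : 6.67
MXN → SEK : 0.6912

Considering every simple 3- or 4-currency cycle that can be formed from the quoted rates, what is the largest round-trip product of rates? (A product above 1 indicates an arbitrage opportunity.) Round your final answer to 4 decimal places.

0.8969

INR→SEK→NOK→INR: 0.1348 × 0.9975 × 6.67 = 0.89687
PLN→NOK→INR→PLN: 2.482 × 6.67 × 0.05347 = 0.88519
PLN→NOK→MXN→PLN: 2.482 × 1.252 × 0.281 = 0.87320
MXN→SEK→NOK→MXN: 0.6912 × 0.9975 × 1.252 = 0.86322
PLN→INR→NOK→MXN→PLN: 17.21 × 0.142 × 1.252 × 0.281 = 0.85977
Maximum is INR→SEK→NOK→INR at 0.8969; no arbitrage — every cycle loses value.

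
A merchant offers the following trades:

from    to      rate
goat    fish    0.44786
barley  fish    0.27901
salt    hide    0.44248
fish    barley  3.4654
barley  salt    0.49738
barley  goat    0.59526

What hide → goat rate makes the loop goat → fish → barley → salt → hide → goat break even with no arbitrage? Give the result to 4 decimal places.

2.9277

Known legs of the cycle: 0.44786 × 3.4654 × 0.49738 × 0.44248 = 0.3415683409381845056
For no arbitrage the full-cycle product must be 1, so the missing rate is 1 / 0.3415683409381845056 ≈ 2.927672.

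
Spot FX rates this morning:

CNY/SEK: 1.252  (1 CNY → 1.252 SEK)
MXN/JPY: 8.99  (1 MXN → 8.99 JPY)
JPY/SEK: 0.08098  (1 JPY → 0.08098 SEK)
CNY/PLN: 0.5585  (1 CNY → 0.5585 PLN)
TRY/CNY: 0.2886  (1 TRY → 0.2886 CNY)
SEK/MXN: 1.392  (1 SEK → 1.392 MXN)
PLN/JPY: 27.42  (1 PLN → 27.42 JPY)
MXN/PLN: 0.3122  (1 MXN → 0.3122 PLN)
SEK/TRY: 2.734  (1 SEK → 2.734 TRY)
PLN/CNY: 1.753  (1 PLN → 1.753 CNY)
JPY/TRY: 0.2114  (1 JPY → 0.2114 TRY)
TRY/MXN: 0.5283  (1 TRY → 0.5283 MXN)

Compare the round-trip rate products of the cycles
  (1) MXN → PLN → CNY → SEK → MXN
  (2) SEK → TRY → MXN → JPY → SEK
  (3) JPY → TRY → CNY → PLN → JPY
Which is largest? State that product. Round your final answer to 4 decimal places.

(1) 0.3122 × 1.753 × 1.252 × 1.392 = 0.95380
(2) 2.734 × 0.5283 × 8.99 × 0.08098 = 1.05152
(3) 0.2114 × 0.2886 × 0.5585 × 27.42 = 0.93431
Highest is cycle (2) at 1.0515 (>1, arbitrage).

1.0515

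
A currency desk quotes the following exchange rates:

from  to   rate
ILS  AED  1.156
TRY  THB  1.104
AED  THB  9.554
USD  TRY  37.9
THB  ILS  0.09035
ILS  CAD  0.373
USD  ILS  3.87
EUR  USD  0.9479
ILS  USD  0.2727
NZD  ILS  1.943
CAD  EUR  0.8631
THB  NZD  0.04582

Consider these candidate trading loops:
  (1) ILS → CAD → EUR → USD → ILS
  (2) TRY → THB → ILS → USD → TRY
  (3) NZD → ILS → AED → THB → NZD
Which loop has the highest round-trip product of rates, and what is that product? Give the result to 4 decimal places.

(1) 0.373 × 0.8631 × 0.9479 × 3.87 = 1.18098
(2) 1.104 × 0.09035 × 0.2727 × 37.9 = 1.03091
(3) 1.943 × 1.156 × 9.554 × 0.04582 = 0.98327
Highest is cycle (1) at 1.1810 (>1, arbitrage).

1.1810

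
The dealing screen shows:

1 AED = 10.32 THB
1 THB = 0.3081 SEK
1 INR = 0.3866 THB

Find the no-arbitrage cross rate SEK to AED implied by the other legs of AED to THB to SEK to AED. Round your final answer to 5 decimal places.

Known legs of the cycle: 10.32 × 0.3081 = 3.179592
For no arbitrage the full-cycle product must be 1, so the missing rate is 1 / 3.179592 ≈ 0.3145058.

0.31451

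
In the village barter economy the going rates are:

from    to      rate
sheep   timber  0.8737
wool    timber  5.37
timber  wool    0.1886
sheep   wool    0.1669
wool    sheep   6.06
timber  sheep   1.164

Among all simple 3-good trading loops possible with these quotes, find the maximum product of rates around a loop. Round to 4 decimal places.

sheep→wool→timber→sheep: 0.1669 × 5.37 × 1.164 = 1.04324
sheep→timber→wool→sheep: 0.8737 × 0.1886 × 6.06 = 0.99857
Maximum is sheep→wool→timber→sheep at 1.0432; arbitrage exists.

1.0432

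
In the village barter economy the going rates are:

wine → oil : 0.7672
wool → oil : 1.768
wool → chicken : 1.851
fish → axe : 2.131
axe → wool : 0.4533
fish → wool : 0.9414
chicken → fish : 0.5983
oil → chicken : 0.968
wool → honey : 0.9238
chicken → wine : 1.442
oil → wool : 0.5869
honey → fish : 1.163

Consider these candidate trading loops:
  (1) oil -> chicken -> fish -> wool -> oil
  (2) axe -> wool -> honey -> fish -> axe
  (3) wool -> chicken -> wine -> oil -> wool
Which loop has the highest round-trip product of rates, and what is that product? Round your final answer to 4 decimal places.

1.2018

(1) 0.968 × 0.5983 × 0.9414 × 1.768 = 0.96394
(2) 0.4533 × 0.9238 × 1.163 × 2.131 = 1.03783
(3) 1.851 × 1.442 × 0.7672 × 0.5869 = 1.20183
Highest is cycle (3) at 1.2018 (>1, arbitrage).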